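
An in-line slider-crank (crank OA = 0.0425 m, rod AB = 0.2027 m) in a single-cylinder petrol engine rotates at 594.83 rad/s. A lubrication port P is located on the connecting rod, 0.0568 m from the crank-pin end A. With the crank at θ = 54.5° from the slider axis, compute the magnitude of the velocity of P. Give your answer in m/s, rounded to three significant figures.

23.8

ω = 594.8 rad/s.  Crank-pin speed |V_A| = rω = 25.28 m/s, perpendicular to OA.
Rod angle: sinφ = −(r/L) sinθ ⇒ φ = -9.828°; ω_rod = −rω cosθ/√(L²−r²sin²θ) = -73.503 rad/s.
V_P = V_A + ω_rod × AP, with AP = 0.0568 m along the rod.
Components: V_Px = −rω sinθ − a·ω_rod·sinφ = -21.294 m/s;  V_Py = rω cosθ + a·ω_rod·cosφ = +10.567 m/s.
|V_P| = √(V_Px² + V_Py²) = 23.771 m/s.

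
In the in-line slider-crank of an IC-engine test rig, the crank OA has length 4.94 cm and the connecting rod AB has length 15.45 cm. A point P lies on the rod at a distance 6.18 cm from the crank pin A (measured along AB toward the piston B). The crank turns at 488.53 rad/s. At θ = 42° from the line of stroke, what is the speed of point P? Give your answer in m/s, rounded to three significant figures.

20.7

ω = 488.5 rad/s.  Crank-pin speed |V_A| = rω = 24.133 m/s, perpendicular to OA.
Rod angle: sinφ = −(r/L) sinθ ⇒ φ = -12.354°; ω_rod = −rω cosθ/√(L²−r²sin²θ) = -118.83 rad/s.
V_P = V_A + ω_rod × AP, with AP = 0.0618 m along the rod.
Components: V_Px = −rω sinθ − a·ω_rod·sinφ = -17.72 m/s;  V_Py = rω cosθ + a·ω_rod·cosφ = +10.761 m/s.
|V_P| = √(V_Px² + V_Py²) = 20.731 m/s.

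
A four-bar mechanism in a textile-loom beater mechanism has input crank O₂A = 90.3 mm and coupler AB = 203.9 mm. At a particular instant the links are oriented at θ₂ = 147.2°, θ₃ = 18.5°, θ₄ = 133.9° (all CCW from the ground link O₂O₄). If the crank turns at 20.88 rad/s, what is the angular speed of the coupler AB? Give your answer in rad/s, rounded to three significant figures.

ω₂ = 20.88 rad/s
Differentiating the loop-closure r₂e^{iθ₂}+r₃e^{iθ₃}=r₁+r₄e^{iθ₄} gives r₂ω₂e^{iθ₂}+r₃ω₃e^{iθ₃}=r₄ω₄e^{iθ₄}.
Eliminating the other unknown: ω₃ = r₂ω₂ sin(θ₄−θ₂) / [r₃ sin(θ₃−θ₄)].
Numerator sine = -0.23005; denominator sine = -0.90334.
Result = 0.0903·20.88·(-0.23005) / (0.2039·(-0.90334)) = +2.3549 rad/s; magnitude 2.3549 rad/s.

2.35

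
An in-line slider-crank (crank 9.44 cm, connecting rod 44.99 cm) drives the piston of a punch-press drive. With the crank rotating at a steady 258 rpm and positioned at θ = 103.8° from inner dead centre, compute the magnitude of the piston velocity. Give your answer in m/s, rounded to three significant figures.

ω = 2π·258/60 = 27.02 rad/s
For an in-line slider-crank, x = r cosθ + √(L² − r² sin²θ), so v = −rω sinθ·[1 + r cosθ/√(L² − r² sin²θ)].
With r = 0.0944 m, L = 0.4499 m, θ = 103.8°: √(L² − r² sin²θ) = 0.44046 m.
v = −0.0944·27.02·0.97113·[1 + 0.0944·-0.23853/0.44046] = -2.3502 m/s.
|v| = 2.3502 m/s.

2.35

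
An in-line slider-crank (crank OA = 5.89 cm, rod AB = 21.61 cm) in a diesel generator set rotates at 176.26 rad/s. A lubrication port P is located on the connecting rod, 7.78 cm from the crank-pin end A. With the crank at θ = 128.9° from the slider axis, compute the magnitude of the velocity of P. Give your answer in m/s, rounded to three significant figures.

8.64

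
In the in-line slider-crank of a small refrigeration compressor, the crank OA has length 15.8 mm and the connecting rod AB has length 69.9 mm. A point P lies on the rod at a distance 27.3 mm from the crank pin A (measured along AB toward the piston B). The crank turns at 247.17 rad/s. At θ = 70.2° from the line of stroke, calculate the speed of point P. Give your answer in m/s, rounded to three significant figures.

ω = 247.2 rad/s.  Crank-pin speed |V_A| = rω = 3.9053 m/s, perpendicular to OA.
Rod angle: sinφ = −(r/L) sinθ ⇒ φ = -12.279°; ω_rod = −rω cosθ/√(L²−r²sin²θ) = -19.368 rad/s.
V_P = V_A + ω_rod × AP, with AP = 0.0273 m along the rod.
Components: V_Px = −rω sinθ − a·ω_rod·sinφ = -3.7869 m/s;  V_Py = rω cosθ + a·ω_rod·cosφ = +0.80621 m/s.
|V_P| = √(V_Px² + V_Py²) = 3.8717 m/s.

3.87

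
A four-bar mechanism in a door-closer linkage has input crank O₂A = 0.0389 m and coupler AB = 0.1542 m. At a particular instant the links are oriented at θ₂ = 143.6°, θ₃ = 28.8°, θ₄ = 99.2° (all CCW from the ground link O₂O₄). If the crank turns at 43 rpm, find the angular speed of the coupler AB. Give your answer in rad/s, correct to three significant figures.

ω₂ = 4.503 rad/s (from 43 rpm).
Differentiating the loop-closure r₂e^{iθ₂}+r₃e^{iθ₃}=r₁+r₄e^{iθ₄} gives r₂ω₂e^{iθ₂}+r₃ω₃e^{iθ₃}=r₄ω₄e^{iθ₄}.
Eliminating the other unknown: ω₃ = r₂ω₂ sin(θ₄−θ₂) / [r₃ sin(θ₃−θ₄)].
Numerator sine = -0.69966; denominator sine = -0.94206.
Result = 0.0389·4.503·(-0.69966) / (0.1542·(-0.94206)) = +0.84367 rad/s; magnitude 0.84367 rad/s.

0.844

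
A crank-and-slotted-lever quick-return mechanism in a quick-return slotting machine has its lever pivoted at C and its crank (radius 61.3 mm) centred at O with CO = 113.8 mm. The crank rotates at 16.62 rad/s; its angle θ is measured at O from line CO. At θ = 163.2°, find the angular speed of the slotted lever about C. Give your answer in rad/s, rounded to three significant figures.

ω = 16.62 rad/s
Crank pin A relative to C: A = (d + r cosθ, r sinθ); lever angle φ = atan2(r sinθ, d + r cosθ).
Differentiating tanφ: φ̇ = rω(d cosθ + r)/(d² + r² + 2dr cosθ).
d² + r² + 2dr cosθ = |CA|² = 0.00335172 m²;  d cosθ + r = -0.047643 m.
|ω_lever| = |0.0613·16.62·-0.047643| / 0.00335172 = 14.482 rad/s.

14.5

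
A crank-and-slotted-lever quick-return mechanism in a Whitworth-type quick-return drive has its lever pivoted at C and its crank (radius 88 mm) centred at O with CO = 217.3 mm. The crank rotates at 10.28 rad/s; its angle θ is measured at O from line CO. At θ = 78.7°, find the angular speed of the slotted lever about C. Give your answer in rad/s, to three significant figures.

1.89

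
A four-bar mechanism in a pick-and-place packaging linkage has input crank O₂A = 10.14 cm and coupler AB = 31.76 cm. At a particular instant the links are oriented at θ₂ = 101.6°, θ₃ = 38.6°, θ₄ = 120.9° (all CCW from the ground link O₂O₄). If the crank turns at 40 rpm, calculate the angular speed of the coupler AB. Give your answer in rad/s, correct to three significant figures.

0.446

ω₂ = 4.189 rad/s (from 40 rpm).
Differentiating the loop-closure r₂e^{iθ₂}+r₃e^{iθ₃}=r₁+r₄e^{iθ₄} gives r₂ω₂e^{iθ₂}+r₃ω₃e^{iθ₃}=r₄ω₄e^{iθ₄}.
Eliminating the other unknown: ω₃ = r₂ω₂ sin(θ₄−θ₂) / [r₃ sin(θ₃−θ₄)].
Numerator sine = +0.33051; denominator sine = -0.99098.
Result = 0.1014·4.189·(+0.33051) / (0.3176·(-0.99098)) = -0.44604 rad/s; magnitude 0.44604 rad/s.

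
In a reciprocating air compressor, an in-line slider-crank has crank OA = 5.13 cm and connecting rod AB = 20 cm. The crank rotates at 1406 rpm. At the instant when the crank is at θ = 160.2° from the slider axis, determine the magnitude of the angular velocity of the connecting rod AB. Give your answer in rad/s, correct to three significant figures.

35.7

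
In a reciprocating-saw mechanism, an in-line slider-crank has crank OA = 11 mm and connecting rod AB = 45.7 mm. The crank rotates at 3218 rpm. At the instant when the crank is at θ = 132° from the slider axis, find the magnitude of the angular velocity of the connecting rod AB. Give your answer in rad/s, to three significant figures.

ω = 337 rad/s (converted from 3218 rpm).
The rod makes angle φ with the slider axis where L sinφ = r sinθ; differentiating, L cosφ·φ̇ = r ω cosθ.
L cosφ = √(L² − r² sin²θ) = 0.044963 m.
|ω_rod| = r ω |cosθ| / √(L² − r² sin²θ) = 0.011·337·0.66913/0.044963 = 55.165 rad/s.

55.2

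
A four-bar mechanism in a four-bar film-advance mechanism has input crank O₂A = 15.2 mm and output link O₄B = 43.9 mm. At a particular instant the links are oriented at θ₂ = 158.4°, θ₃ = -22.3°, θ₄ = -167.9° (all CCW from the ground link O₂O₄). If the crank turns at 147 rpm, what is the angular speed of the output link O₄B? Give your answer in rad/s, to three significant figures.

ω₂ = 15.39 rad/s (from 147 rpm).
Differentiating the loop-closure r₂e^{iθ₂}+r₃e^{iθ₃}=r₁+r₄e^{iθ₄} gives r₂ω₂e^{iθ₂}+r₃ω₃e^{iθ₃}=r₄ω₄e^{iθ₄}.
Eliminating the other unknown: ω₄ = r₂ω₂ sin(θ₂−θ₃) / [r₄ sin(θ₄−θ₃)].
Numerator sine = -0.01222; denominator sine = -0.56497.
Result = 0.0152·15.39·(-0.01222) / (0.0439·(-0.56497)) = +0.11526 rad/s; magnitude 0.11526 rad/s.

0.115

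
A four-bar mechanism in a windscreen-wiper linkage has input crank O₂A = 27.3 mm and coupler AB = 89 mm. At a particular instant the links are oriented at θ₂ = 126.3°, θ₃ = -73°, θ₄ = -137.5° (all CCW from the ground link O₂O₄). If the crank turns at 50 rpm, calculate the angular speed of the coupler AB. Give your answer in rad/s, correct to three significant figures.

ω₂ = 5.236 rad/s (from 50 rpm).
Differentiating the loop-closure r₂e^{iθ₂}+r₃e^{iθ₃}=r₁+r₄e^{iθ₄} gives r₂ω₂e^{iθ₂}+r₃ω₃e^{iθ₃}=r₄ω₄e^{iθ₄}.
Eliminating the other unknown: ω₃ = r₂ω₂ sin(θ₄−θ₂) / [r₃ sin(θ₃−θ₄)].
Numerator sine = +0.99415; denominator sine = +0.90259.
Result = 0.0273·5.236·(+0.99415) / (0.089·(+0.90259)) = +1.769 rad/s; magnitude 1.769 rad/s.

1.77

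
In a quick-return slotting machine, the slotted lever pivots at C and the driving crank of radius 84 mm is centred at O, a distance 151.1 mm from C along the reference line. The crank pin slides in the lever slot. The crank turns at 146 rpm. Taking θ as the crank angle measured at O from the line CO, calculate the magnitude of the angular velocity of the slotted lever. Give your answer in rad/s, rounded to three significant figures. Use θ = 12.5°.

5.44

ω = 15.29 rad/s (from 146 rpm).
Crank pin A relative to C: A = (d + r cosθ, r sinθ); lever angle φ = atan2(r sinθ, d + r cosθ).
Differentiating tanφ: φ̇ = rω(d cosθ + r)/(d² + r² + 2dr cosθ).
d² + r² + 2dr cosθ = |CA|² = 0.0546703 m²;  d cosθ + r = +0.23152 m.
|ω_lever| = |0.084·15.29·+0.23152| / 0.0546703 = 5.4387 rad/s.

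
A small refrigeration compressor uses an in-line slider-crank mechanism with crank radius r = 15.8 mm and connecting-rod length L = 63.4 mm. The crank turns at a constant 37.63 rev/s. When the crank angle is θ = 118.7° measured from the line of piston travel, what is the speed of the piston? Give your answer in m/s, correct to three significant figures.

ω = 2π·37.6 = 236.4 rad/s
For an in-line slider-crank, x = r cosθ + √(L² − r² sin²θ), so v = −rω sinθ·[1 + r cosθ/√(L² − r² sin²θ)].
With r = 0.0158 m, L = 0.0634 m, θ = 118.7°: √(L² − r² sin²θ) = 0.061867 m.
v = −0.0158·236.4·0.87715·[1 + 0.0158·-0.48022/0.061867] = -2.8749 m/s.
|v| = 2.8749 m/s.

2.87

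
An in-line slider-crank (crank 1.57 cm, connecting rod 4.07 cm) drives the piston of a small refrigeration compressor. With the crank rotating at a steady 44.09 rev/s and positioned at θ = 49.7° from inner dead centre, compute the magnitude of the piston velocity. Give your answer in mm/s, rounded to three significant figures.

ω = 2π·44.1 = 277 rad/s
For an in-line slider-crank, x = r cosθ + √(L² − r² sin²θ), so v = −rω sinθ·[1 + r cosθ/√(L² − r² sin²θ)].
With r = 0.0157 m, L = 0.0407 m, θ = 49.7°: √(L² − r² sin²θ) = 0.038899 m.
v = −0.0157·277·0.76267·[1 + 0.0157·0.64679/0.038899] = -4.183 m/s.
|v| = 4.183 m/s = 4183 mm/s.

4180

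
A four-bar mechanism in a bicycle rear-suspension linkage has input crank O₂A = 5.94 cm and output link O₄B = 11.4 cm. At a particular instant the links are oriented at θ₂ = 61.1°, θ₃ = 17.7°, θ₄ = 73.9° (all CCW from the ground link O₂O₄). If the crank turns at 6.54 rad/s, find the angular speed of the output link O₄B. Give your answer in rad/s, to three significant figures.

ω₂ = 6.54 rad/s
Differentiating the loop-closure r₂e^{iθ₂}+r₃e^{iθ₃}=r₁+r₄e^{iθ₄} gives r₂ω₂e^{iθ₂}+r₃ω₃e^{iθ₃}=r₄ω₄e^{iθ₄}.
Eliminating the other unknown: ω₄ = r₂ω₂ sin(θ₂−θ₃) / [r₄ sin(θ₄−θ₃)].
Numerator sine = +0.68709; denominator sine = +0.83098.
Result = 0.0594·6.54·(+0.68709) / (0.114·(+0.83098)) = +2.8176 rad/s; magnitude 2.8176 rad/s.

2.82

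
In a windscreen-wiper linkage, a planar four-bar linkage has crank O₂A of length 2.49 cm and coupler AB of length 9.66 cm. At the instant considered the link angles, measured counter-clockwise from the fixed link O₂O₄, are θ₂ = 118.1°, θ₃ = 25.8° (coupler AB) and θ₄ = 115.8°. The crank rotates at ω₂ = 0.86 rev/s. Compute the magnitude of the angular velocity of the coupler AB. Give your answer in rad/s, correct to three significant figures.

ω₂ = 5.404 rad/s (from 0.86 rev/s).
Differentiating the loop-closure r₂e^{iθ₂}+r₃e^{iθ₃}=r₁+r₄e^{iθ₄} gives r₂ω₂e^{iθ₂}+r₃ω₃e^{iθ₃}=r₄ω₄e^{iθ₄}.
Eliminating the other unknown: ω₃ = r₂ω₂ sin(θ₄−θ₂) / [r₃ sin(θ₃−θ₄)].
Numerator sine = -0.04013; denominator sine = -1.00000.
Result = 0.0249·5.404·(-0.04013) / (0.0966·(-1.00000)) = +0.055897 rad/s; magnitude 0.055897 rad/s.

0.0559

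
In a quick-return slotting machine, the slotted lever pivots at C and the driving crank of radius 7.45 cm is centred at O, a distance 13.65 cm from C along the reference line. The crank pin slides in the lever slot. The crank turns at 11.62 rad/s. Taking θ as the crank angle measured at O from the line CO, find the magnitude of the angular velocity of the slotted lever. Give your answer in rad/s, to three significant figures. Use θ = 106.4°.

1.69

ω = 11.62 rad/s
Crank pin A relative to C: A = (d + r cosθ, r sinθ); lever angle φ = atan2(r sinθ, d + r cosθ).
Differentiating tanφ: φ̇ = rω(d cosθ + r)/(d² + r² + 2dr cosθ).
d² + r² + 2dr cosθ = |CA|² = 0.0184401 m²;  d cosθ + r = +0.03596 m.
|ω_lever| = |0.0745·11.62·+0.03596| / 0.0184401 = 1.6882 rad/s.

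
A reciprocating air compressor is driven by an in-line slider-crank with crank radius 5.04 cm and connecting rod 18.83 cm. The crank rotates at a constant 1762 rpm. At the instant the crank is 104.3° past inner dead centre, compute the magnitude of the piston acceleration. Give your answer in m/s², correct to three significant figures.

ω = 2π·1762/60 = 184.5 rad/s
x(θ) = r cosθ + √(L² − r² sin²θ); with ω constant, a = ω²·d²x/dθ².
d²x/dθ² = −r cosθ − r²(cos2θ)/√u − r⁴ sin²2θ/(4u^{3/2}),  u = L² − r² sin²θ = 0.0330717 m².
Substituting r = 0.0504 m, L = 0.1883 m, θ = 104.3°: d²x/dθ² = +0.024651 m.
a = ω²·d²x/dθ² = (184.5)²·(+0.024651) = +839.27 m/s²;  |a| = 839.27 m/s².

839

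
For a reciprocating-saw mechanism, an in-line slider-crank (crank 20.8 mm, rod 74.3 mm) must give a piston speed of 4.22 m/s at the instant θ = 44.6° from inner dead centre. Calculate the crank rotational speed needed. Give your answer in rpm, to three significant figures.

2290

For an in-line slider-crank, |v_piston| = rω|sinθ|·[1 + r cosθ/√(L² − r² sin²θ)].
With r = 0.0208 m, L = 0.0743 m, θ = 44.6°: the bracketed kinematic factor |dx/dθ| = 0.017574 m.
ω = v/|dx/dθ| = 4.22/0.017574 = 240.13 rad/s.
N = 60ω/(2π) = 2293.1 rpm.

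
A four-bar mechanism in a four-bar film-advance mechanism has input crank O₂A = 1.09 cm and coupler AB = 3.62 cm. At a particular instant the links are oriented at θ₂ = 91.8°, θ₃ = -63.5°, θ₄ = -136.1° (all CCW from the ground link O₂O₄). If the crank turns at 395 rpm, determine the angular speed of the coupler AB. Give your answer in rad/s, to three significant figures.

9.68

ω₂ = 41.36 rad/s (from 395 rpm).
Differentiating the loop-closure r₂e^{iθ₂}+r₃e^{iθ₃}=r₁+r₄e^{iθ₄} gives r₂ω₂e^{iθ₂}+r₃ω₃e^{iθ₃}=r₄ω₄e^{iθ₄}.
Eliminating the other unknown: ω₃ = r₂ω₂ sin(θ₄−θ₂) / [r₃ sin(θ₃−θ₄)].
Numerator sine = +0.74198; denominator sine = +0.95424.
Result = 0.0109·41.36·(+0.74198) / (0.0362·(+0.95424)) = +9.6845 rad/s; magnitude 9.6845 rad/s.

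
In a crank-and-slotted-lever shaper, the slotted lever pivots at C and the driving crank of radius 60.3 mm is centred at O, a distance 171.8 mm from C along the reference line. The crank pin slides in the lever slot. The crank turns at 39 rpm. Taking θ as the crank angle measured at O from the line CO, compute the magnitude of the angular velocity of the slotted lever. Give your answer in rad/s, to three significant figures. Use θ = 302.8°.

0.851

ω = 4.084 rad/s (from 39 rpm).
Crank pin A relative to C: A = (d + r cosθ, r sinθ); lever angle φ = atan2(r sinθ, d + r cosθ).
Differentiating tanφ: φ̇ = rω(d cosθ + r)/(d² + r² + 2dr cosθ).
d² + r² + 2dr cosθ = |CA|² = 0.044375 m²;  d cosθ + r = +0.15337 m.
|ω_lever| = |0.0603·4.084·+0.15337| / 0.044375 = 0.85114 rad/s.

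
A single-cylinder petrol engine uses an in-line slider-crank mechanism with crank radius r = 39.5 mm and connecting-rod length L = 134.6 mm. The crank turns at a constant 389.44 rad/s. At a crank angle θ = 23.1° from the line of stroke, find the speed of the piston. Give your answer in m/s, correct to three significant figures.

7.68

ω = 389.4 rad/s
For an in-line slider-crank, x = r cosθ + √(L² − r² sin²θ), so v = −rω sinθ·[1 + r cosθ/√(L² − r² sin²θ)].
With r = 0.0395 m, L = 0.1346 m, θ = 23.1°: √(L² − r² sin²θ) = 0.1337 m.
v = −0.0395·389.4·0.39234·[1 + 0.0395·0.91982/0.1337] = -7.6753 m/s.
|v| = 7.6753 m/s.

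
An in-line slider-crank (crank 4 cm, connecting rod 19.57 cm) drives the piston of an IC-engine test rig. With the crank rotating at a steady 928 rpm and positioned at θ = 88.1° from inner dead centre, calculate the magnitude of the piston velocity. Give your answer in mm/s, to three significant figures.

3910

ω = 2π·928/60 = 97.18 rad/s
For an in-line slider-crank, x = r cosθ + √(L² − r² sin²θ), so v = −rω sinθ·[1 + r cosθ/√(L² − r² sin²θ)].
With r = 0.04 m, L = 0.1957 m, θ = 88.1°: √(L² − r² sin²θ) = 0.19157 m.
v = −0.04·97.18·0.99945·[1 + 0.04·0.03316/0.19157] = -3.912 m/s.
|v| = 3.912 m/s = 3912 mm/s.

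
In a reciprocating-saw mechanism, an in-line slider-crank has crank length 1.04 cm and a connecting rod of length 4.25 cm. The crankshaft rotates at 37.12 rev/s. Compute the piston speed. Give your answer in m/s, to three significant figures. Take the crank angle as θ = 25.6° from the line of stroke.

1.28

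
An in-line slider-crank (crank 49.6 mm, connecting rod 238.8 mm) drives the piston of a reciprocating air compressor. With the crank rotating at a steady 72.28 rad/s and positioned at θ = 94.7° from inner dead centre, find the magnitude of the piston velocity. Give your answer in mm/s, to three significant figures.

3510

ω = 72.28 rad/s
For an in-line slider-crank, x = r cosθ + √(L² − r² sin²θ), so v = −rω sinθ·[1 + r cosθ/√(L² − r² sin²θ)].
With r = 0.0496 m, L = 0.2388 m, θ = 94.7°: √(L² − r² sin²θ) = 0.23363 m.
v = −0.0496·72.28·0.99664·[1 + 0.0496·-0.08194/0.23363] = -3.5109 m/s.
|v| = 3.5109 m/s = 3510.9 mm/s.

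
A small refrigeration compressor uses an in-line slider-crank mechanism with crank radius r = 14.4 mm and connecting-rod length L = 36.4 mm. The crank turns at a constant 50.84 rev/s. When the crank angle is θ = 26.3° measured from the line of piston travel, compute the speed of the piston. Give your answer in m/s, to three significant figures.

2.77

ω = 2π·50.8 = 319.4 rad/s
For an in-line slider-crank, x = r cosθ + √(L² − r² sin²θ), so v = −rω sinθ·[1 + r cosθ/√(L² − r² sin²θ)].
With r = 0.0144 m, L = 0.0364 m, θ = 26.3°: √(L² − r² sin²θ) = 0.035836 m.
v = −0.0144·319.4·0.44307·[1 + 0.0144·0.89649/0.035836] = -2.7723 m/s.
|v| = 2.7723 m/s.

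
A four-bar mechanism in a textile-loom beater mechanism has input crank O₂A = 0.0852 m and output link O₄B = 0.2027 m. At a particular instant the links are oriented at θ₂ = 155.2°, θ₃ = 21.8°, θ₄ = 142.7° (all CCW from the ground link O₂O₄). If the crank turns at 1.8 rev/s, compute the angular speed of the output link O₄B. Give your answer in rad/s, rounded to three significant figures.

4.03

ω₂ = 11.31 rad/s (from 1.8 rev/s).
Differentiating the loop-closure r₂e^{iθ₂}+r₃e^{iθ₃}=r₁+r₄e^{iθ₄} gives r₂ω₂e^{iθ₂}+r₃ω₃e^{iθ₃}=r₄ω₄e^{iθ₄}.
Eliminating the other unknown: ω₄ = r₂ω₂ sin(θ₂−θ₃) / [r₄ sin(θ₄−θ₃)].
Numerator sine = +0.72657; denominator sine = +0.85806.
Result = 0.0852·11.31·(+0.72657) / (0.2027·(+0.85806)) = +4.0253 rad/s; magnitude 4.0253 rad/s.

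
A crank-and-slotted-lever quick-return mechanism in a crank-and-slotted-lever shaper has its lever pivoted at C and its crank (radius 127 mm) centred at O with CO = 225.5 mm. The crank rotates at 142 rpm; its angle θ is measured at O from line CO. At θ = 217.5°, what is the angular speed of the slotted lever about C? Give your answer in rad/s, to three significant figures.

4.55

ω = 14.87 rad/s (from 142 rpm).
Crank pin A relative to C: A = (d + r cosθ, r sinθ); lever angle φ = atan2(r sinθ, d + r cosθ).
Differentiating tanφ: φ̇ = rω(d cosθ + r)/(d² + r² + 2dr cosθ).
d² + r² + 2dr cosθ = |CA|² = 0.0215384 m²;  d cosθ + r = -0.051901 m.
|ω_lever| = |0.127·14.87·-0.051901| / 0.0215384 = 4.5508 rad/s.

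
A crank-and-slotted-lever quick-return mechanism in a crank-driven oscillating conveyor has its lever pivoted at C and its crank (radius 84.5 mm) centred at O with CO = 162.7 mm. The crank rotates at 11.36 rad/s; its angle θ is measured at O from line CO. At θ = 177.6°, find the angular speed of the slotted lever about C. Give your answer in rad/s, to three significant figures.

12.2

ω = 11.36 rad/s
Crank pin A relative to C: A = (d + r cosθ, r sinθ); lever angle φ = atan2(r sinθ, d + r cosθ).
Differentiating tanφ: φ̇ = rω(d cosθ + r)/(d² + r² + 2dr cosθ).
d² + r² + 2dr cosθ = |CA|² = 0.00613936 m²;  d cosθ + r = -0.078057 m.
|ω_lever| = |0.0845·11.36·-0.078057| / 0.00613936 = 12.205 rad/s.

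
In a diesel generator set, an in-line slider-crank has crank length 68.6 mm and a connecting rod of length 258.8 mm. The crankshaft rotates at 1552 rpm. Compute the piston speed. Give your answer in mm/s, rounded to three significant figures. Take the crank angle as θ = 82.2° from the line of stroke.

11500

ω = 2π·1552/60 = 162.5 rad/s
For an in-line slider-crank, x = r cosθ + √(L² − r² sin²θ), so v = −rω sinθ·[1 + r cosθ/√(L² − r² sin²θ)].
With r = 0.0686 m, L = 0.2588 m, θ = 82.2°: √(L² − r² sin²θ) = 0.24972 m.
v = −0.0686·162.5·0.99075·[1 + 0.0686·0.13572/0.24972] = -11.458 m/s.
|v| = 11.458 m/s = 11458 mm/s.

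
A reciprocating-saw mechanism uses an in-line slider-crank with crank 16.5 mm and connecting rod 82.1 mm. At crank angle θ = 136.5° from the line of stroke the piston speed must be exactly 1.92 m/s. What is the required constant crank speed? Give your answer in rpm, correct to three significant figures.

1890

For an in-line slider-crank, |v_piston| = rω|sinθ|·[1 + r cosθ/√(L² − r² sin²θ)].
With r = 0.0165 m, L = 0.0821 m, θ = 136.5°: the bracketed kinematic factor |dx/dθ| = 0.009686 m.
ω = v/|dx/dθ| = 1.92/0.009686 = 198.22 rad/s.
N = 60ω/(2π) = 1892.9 rpm.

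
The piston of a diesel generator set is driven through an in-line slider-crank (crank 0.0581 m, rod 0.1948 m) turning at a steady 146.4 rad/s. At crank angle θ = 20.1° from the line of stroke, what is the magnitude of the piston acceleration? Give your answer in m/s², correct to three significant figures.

1460

ω = 146.4 rad/s
x(θ) = r cosθ + √(L² − r² sin²θ); with ω constant, a = ω²·d²x/dθ².
d²x/dθ² = −r cosθ − r²(cos2θ)/√u − r⁴ sin²2θ/(4u^{3/2}),  u = L² − r² sin²θ = 0.0375484 m².
Substituting r = 0.0581 m, L = 0.1948 m, θ = 20.1°: d²x/dθ² = -0.06803 m.
a = ω²·d²x/dθ² = (146.4)²·(-0.06803) = -1458.1 m/s²;  |a| = 1458.1 m/s².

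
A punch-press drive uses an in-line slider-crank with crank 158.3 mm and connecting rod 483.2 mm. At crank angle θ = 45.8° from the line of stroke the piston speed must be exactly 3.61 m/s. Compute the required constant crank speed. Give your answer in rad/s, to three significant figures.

25.8

For an in-line slider-crank, |v_piston| = rω|sinθ|·[1 + r cosθ/√(L² − r² sin²θ)].
With r = 0.1583 m, L = 0.4832 m, θ = 45.8°: the bracketed kinematic factor |dx/dθ| = 0.14015 m.
ω = v/|dx/dθ| = 3.61/0.14015 = 25.758 rad/s.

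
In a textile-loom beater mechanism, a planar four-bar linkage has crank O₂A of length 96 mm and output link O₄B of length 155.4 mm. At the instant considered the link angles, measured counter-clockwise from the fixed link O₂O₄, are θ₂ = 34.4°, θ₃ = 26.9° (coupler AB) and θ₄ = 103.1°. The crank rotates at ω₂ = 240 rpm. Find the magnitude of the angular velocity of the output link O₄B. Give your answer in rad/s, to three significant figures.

ω₂ = 25.13 rad/s (from 240 rpm).
Differentiating the loop-closure r₂e^{iθ₂}+r₃e^{iθ₃}=r₁+r₄e^{iθ₄} gives r₂ω₂e^{iθ₂}+r₃ω₃e^{iθ₃}=r₄ω₄e^{iθ₄}.
Eliminating the other unknown: ω₄ = r₂ω₂ sin(θ₂−θ₃) / [r₄ sin(θ₄−θ₃)].
Numerator sine = +0.13053; denominator sine = +0.97113.
Result = 0.096·25.13·(+0.13053) / (0.1554·(+0.97113)) = +2.0868 rad/s; magnitude 2.0868 rad/s.

2.09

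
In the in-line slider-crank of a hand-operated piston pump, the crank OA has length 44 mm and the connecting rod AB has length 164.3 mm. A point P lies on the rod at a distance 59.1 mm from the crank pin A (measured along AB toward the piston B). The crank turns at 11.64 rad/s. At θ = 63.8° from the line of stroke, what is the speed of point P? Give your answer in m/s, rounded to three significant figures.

ω = 11.64 rad/s.  Crank-pin speed |V_A| = rω = 0.51216 m/s, perpendicular to OA.
Rod angle: sinφ = −(r/L) sinθ ⇒ φ = -13.904°; ω_rod = −rω cosθ/√(L²−r²sin²θ) = -1.4178 rad/s.
V_P = V_A + ω_rod × AP, with AP = 0.0591 m along the rod.
Components: V_Px = −rω sinθ − a·ω_rod·sinφ = -0.47967 m/s;  V_Py = rω cosθ + a·ω_rod·cosφ = +0.14478 m/s.
|V_P| = √(V_Px² + V_Py²) = 0.50105 m/s.

0.501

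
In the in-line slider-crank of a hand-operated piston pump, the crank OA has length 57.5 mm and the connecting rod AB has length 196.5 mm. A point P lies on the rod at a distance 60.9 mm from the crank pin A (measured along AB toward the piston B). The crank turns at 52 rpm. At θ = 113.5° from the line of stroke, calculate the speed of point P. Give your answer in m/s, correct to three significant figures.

0.289

ω = 5.445 rad/s.  Crank-pin speed |V_A| = rω = 0.31311 m/s, perpendicular to OA.
Rod angle: sinφ = −(r/L) sinθ ⇒ φ = -15.566°; ω_rod = −rω cosθ/√(L²−r²sin²θ) = +0.65958 rad/s.
V_P = V_A + ω_rod × AP, with AP = 0.0609 m along the rod.
Components: V_Px = −rω sinθ − a·ω_rod·sinφ = -0.27636 m/s;  V_Py = rω cosθ + a·ω_rod·cosφ = -0.086158 m/s.
|V_P| = √(V_Px² + V_Py²) = 0.28948 m/s.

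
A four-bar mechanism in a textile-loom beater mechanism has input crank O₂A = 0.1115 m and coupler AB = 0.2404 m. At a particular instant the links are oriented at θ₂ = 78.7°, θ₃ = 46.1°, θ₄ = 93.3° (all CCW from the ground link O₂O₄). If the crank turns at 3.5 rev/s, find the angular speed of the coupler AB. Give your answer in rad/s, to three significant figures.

3.50

ω₂ = 21.99 rad/s (from 3.5 rev/s).
Differentiating the loop-closure r₂e^{iθ₂}+r₃e^{iθ₃}=r₁+r₄e^{iθ₄} gives r₂ω₂e^{iθ₂}+r₃ω₃e^{iθ₃}=r₄ω₄e^{iθ₄}.
Eliminating the other unknown: ω₃ = r₂ω₂ sin(θ₄−θ₂) / [r₃ sin(θ₃−θ₄)].
Numerator sine = +0.25207; denominator sine = -0.73373.
Result = 0.1115·21.99·(+0.25207) / (0.2404·(-0.73373)) = -3.5041 rad/s; magnitude 3.5041 rad/s.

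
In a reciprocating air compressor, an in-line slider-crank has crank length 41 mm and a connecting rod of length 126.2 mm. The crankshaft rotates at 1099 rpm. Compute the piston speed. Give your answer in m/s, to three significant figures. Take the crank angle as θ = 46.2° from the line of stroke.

4.19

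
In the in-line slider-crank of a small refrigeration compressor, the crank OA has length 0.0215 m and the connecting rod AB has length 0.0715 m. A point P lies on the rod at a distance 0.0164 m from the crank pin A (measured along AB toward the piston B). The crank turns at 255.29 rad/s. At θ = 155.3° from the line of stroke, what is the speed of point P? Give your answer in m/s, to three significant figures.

ω = 255.3 rad/s.  Crank-pin speed |V_A| = rω = 5.4887 m/s, perpendicular to OA.
Rod angle: sinφ = −(r/L) sinθ ⇒ φ = -7.218°; ω_rod = −rω cosθ/√(L²−r²sin²θ) = +70.299 rad/s.
V_P = V_A + ω_rod × AP, with AP = 0.0164 m along the rod.
Components: V_Px = −rω sinθ − a·ω_rod·sinφ = -2.1487 m/s;  V_Py = rω cosθ + a·ω_rod·cosφ = -3.8428 m/s.
|V_P| = √(V_Px² + V_Py²) = 4.4027 m/s.

4.40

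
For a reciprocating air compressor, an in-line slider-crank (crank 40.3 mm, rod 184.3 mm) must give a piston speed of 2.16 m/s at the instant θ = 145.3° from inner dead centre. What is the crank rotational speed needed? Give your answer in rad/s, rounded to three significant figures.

115

For an in-line slider-crank, |v_piston| = rω|sinθ|·[1 + r cosθ/√(L² − r² sin²θ)].
With r = 0.0403 m, L = 0.1843 m, θ = 145.3°: the bracketed kinematic factor |dx/dθ| = 0.018785 m.
ω = v/|dx/dθ| = 2.16/0.018785 = 114.98 rad/s.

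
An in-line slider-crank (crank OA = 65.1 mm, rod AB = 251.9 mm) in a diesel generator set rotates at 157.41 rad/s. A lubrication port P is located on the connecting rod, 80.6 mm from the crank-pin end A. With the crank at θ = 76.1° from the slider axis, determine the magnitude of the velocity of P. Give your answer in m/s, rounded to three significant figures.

10.3

ω = 157.4 rad/s.  Crank-pin speed |V_A| = rω = 10.247 m/s, perpendicular to OA.
Rod angle: sinφ = −(r/L) sinθ ⇒ φ = -14.529°; ω_rod = −rω cosθ/√(L²−r²sin²θ) = -10.095 rad/s.
V_P = V_A + ω_rod × AP, with AP = 0.0806 m along the rod.
Components: V_Px = −rω sinθ − a·ω_rod·sinφ = -10.151 m/s;  V_Py = rω cosθ + a·ω_rod·cosφ = +1.674 m/s.
|V_P| = √(V_Px² + V_Py²) = 10.289 m/s.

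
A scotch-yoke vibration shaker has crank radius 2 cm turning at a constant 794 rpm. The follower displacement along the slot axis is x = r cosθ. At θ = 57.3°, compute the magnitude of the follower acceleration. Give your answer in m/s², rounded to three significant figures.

ω = 83.15 rad/s (from 794 rpm).
x = r cosθ ⇒ ẍ = −rω² cosθ (ω constant).
|a| = rω²|cosθ| = 0.02·(83.15)²·|cos 57.3°| = 74.699 m/s².

74.7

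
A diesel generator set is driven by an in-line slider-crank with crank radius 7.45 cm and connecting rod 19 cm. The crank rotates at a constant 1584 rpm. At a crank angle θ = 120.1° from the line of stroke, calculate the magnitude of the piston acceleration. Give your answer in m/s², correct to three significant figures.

ω = 2π·1584/60 = 165.9 rad/s
x(θ) = r cosθ + √(L² − r² sin²θ); with ω constant, a = ω²·d²x/dθ².
d²x/dθ² = −r cosθ − r²(cos2θ)/√u − r⁴ sin²2θ/(4u^{3/2}),  u = L² − r² sin²θ = 0.0319457 m².
Substituting r = 0.0745 m, L = 0.19 m, θ = 120.1°: d²x/dθ² = +0.05178 m.
a = ω²·d²x/dθ² = (165.9)²·(+0.05178) = +1424.7 m/s²;  |a| = 1424.7 m/s².

1420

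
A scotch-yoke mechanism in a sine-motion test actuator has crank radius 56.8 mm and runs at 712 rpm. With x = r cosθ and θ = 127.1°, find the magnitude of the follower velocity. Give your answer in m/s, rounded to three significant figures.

3.38

ω = 74.56 rad/s (from 712 rpm).
x = r cosθ ⇒ ẋ = −rω sinθ.
|v| = rω|sinθ| = 0.0568·74.56·|sin 127.1°| = 3.3778 m/s.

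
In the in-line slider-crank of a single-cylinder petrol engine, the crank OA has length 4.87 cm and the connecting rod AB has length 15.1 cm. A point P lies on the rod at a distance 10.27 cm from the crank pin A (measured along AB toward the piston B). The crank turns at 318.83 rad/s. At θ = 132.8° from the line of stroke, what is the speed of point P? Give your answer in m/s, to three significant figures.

ω = 318.8 rad/s.  Crank-pin speed |V_A| = rω = 15.527 m/s, perpendicular to OA.
Rod angle: sinφ = −(r/L) sinθ ⇒ φ = -13.688°; ω_rod = −rω cosθ/√(L²−r²sin²θ) = +71.908 rad/s.
V_P = V_A + ω_rod × AP, with AP = 0.1027 m along the rod.
Components: V_Px = −rω sinθ − a·ω_rod·sinφ = -9.6451 m/s;  V_Py = rω cosθ + a·ω_rod·cosφ = -3.3745 m/s.
|V_P| = √(V_Px² + V_Py²) = 10.218 m/s.

10.2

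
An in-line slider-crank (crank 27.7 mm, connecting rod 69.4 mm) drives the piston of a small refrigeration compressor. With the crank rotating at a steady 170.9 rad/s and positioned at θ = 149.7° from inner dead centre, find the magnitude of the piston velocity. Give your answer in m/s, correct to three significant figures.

1.55

ω = 170.9 rad/s
For an in-line slider-crank, x = r cosθ + √(L² − r² sin²θ), so v = −rω sinθ·[1 + r cosθ/√(L² − r² sin²θ)].
With r = 0.0277 m, L = 0.0694 m, θ = 149.7°: √(L² − r² sin²θ) = 0.067978 m.
v = −0.0277·170.9·0.50453·[1 + 0.0277·-0.86340/0.067978] = -1.5481 m/s.
|v| = 1.5481 m/s.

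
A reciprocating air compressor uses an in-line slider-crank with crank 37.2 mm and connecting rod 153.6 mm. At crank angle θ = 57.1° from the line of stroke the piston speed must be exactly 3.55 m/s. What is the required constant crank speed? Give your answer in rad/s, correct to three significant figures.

For an in-line slider-crank, |v_piston| = rω|sinθ|·[1 + r cosθ/√(L² − r² sin²θ)].
With r = 0.0372 m, L = 0.1536 m, θ = 57.1°: the bracketed kinematic factor |dx/dθ| = 0.03543 m.
ω = v/|dx/dθ| = 3.55/0.03543 = 100.2 rad/s.

100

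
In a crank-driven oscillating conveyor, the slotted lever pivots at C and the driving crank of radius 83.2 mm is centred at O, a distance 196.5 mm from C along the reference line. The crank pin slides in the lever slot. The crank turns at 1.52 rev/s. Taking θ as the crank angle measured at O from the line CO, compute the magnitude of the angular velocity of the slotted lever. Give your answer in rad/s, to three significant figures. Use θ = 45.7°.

ω = 9.55 rad/s (from 1.52 rev/s).
Crank pin A relative to C: A = (d + r cosθ, r sinθ); lever angle φ = atan2(r sinθ, d + r cosθ).
Differentiating tanφ: φ̇ = rω(d cosθ + r)/(d² + r² + 2dr cosθ).
d² + r² + 2dr cosθ = |CA|² = 0.068371 m²;  d cosθ + r = +0.22044 m.
|ω_lever| = |0.0832·9.55·+0.22044| / 0.068371 = 2.5619 rad/s.

2.56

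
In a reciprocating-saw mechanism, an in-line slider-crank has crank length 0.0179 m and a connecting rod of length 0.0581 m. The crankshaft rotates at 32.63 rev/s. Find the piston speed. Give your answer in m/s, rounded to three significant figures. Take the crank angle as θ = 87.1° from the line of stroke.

3.73

ω = 2π·32.6 = 205 rad/s
For an in-line slider-crank, x = r cosθ + √(L² − r² sin²θ), so v = −rω sinθ·[1 + r cosθ/√(L² − r² sin²θ)].
With r = 0.0179 m, L = 0.0581 m, θ = 87.1°: √(L² − r² sin²θ) = 0.055281 m.
v = −0.0179·205·0.99872·[1 + 0.0179·0.05059/0.055281] = -3.7252 m/s.
|v| = 3.7252 m/s.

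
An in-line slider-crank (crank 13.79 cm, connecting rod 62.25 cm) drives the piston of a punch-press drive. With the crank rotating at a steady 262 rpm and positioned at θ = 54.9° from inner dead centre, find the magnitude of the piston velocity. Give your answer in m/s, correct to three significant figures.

ω = 2π·262/60 = 27.44 rad/s
For an in-line slider-crank, x = r cosθ + √(L² − r² sin²θ), so v = −rω sinθ·[1 + r cosθ/√(L² − r² sin²θ)].
With r = 0.1379 m, L = 0.6225 m, θ = 54.9°: √(L² − r² sin²θ) = 0.61219 m.
v = −0.1379·27.44·0.81815·[1 + 0.1379·0.57501/0.61219] = -3.4964 m/s.
|v| = 3.4964 m/s.

3.50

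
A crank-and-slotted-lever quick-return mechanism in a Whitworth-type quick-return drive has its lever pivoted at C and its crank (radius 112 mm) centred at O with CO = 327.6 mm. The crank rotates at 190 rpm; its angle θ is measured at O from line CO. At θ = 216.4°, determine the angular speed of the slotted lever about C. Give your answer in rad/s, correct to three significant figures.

ω = 19.9 rad/s (from 190 rpm).
Crank pin A relative to C: A = (d + r cosθ, r sinθ); lever angle φ = atan2(r sinθ, d + r cosθ).
Differentiating tanφ: φ̇ = rω(d cosθ + r)/(d² + r² + 2dr cosθ).
d² + r² + 2dr cosθ = |CA|² = 0.0608007 m²;  d cosθ + r = -0.15168 m.
|ω_lever| = |0.112·19.9·-0.15168| / 0.0608007 = 5.5594 rad/s.

5.56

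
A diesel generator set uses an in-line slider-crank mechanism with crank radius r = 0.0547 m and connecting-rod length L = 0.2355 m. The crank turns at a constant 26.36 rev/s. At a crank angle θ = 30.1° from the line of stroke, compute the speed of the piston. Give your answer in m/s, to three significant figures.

ω = 2π·26.4 = 165.6 rad/s
For an in-line slider-crank, x = r cosθ + √(L² − r² sin²θ), so v = −rω sinθ·[1 + r cosθ/√(L² − r² sin²θ)].
With r = 0.0547 m, L = 0.2355 m, θ = 30.1°: √(L² − r² sin²θ) = 0.2339 m.
v = −0.0547·165.6·0.50151·[1 + 0.0547·0.86515/0.2339] = -5.4628 m/s.
|v| = 5.4628 m/s.

5.46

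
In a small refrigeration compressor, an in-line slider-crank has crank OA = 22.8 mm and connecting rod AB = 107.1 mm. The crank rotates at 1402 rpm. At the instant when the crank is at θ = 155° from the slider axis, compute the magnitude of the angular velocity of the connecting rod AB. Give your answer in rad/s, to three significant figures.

28.4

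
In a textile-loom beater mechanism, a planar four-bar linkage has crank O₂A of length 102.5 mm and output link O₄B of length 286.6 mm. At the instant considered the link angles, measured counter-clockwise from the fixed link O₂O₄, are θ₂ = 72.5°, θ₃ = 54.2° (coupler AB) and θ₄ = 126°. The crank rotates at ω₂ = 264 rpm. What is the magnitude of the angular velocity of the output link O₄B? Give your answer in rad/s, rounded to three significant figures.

3.27

ω₂ = 27.65 rad/s (from 264 rpm).
Differentiating the loop-closure r₂e^{iθ₂}+r₃e^{iθ₃}=r₁+r₄e^{iθ₄} gives r₂ω₂e^{iθ₂}+r₃ω₃e^{iθ₃}=r₄ω₄e^{iθ₄}.
Eliminating the other unknown: ω₄ = r₂ω₂ sin(θ₂−θ₃) / [r₄ sin(θ₄−θ₃)].
Numerator sine = +0.31399; denominator sine = +0.94997.
Result = 0.1025·27.65·(+0.31399) / (0.2866·(+0.94997)) = +3.268 rad/s; magnitude 3.268 rad/s.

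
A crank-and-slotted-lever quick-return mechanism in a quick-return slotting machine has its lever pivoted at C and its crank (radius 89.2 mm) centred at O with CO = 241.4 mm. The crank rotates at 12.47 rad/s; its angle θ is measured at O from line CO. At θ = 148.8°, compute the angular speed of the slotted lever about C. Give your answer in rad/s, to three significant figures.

4.44

ω = 12.47 rad/s
Crank pin A relative to C: A = (d + r cosθ, r sinθ); lever angle φ = atan2(r sinθ, d + r cosθ).
Differentiating tanφ: φ̇ = rω(d cosθ + r)/(d² + r² + 2dr cosθ).
d² + r² + 2dr cosθ = |CA|² = 0.0293937 m²;  d cosθ + r = -0.11728 m.
|ω_lever| = |0.0892·12.47·-0.11728| / 0.0293937 = 4.4383 rad/s.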